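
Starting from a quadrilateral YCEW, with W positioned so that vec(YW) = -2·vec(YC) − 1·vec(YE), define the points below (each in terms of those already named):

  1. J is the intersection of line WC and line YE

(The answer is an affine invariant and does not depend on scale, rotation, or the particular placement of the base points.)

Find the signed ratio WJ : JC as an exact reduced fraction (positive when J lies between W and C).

Choose coordinates Y = (0, 0), C = (1, 0), E = (0, 1), W = (-2, -1).
1. J is the intersection of line WC and line YE ⇒ J = (0, -1/3)
J = W + t·(C−W) with t = 2/3, so WJ:JC = t:(1−t) = 2/3:1/3

WJ:JC = 2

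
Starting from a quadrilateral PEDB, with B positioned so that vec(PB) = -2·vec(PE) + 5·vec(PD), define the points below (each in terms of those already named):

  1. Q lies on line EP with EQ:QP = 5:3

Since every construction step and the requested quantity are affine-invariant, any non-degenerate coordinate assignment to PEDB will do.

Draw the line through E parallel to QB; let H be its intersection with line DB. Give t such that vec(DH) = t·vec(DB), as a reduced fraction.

t = -21/4

Work in coordinates with P = (0, 0), E = (1, 0), D = (0, 1), B = (-2, 5).
1. Q lies on line EP with EQ:QP = 5:3 ⇒ Q = (3/8, 0)
through E parallel to QB: direction (-19/8, 5); meets DB at H = (21/2, -20)
H = D + t·(B−D) with t = -21/4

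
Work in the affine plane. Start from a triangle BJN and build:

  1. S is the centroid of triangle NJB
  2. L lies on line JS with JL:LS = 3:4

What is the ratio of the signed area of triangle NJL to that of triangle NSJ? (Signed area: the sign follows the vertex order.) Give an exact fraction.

[NJL]:[NSJ] = -3/7

Choose coordinates B = (0, 0), J = (1, 0), N = (0, 1).
1. S is the centroid of triangle NJB ⇒ S = (1/3, 1/3)
2. L lies on line JS with JL:LS = 3:4 ⇒ L = (5/7, 1/7)
2·[NJL] = -1/7, 2·[NSJ] = 1/3
[NJL]:[NSJ] = -1/7:1/3 = -3/7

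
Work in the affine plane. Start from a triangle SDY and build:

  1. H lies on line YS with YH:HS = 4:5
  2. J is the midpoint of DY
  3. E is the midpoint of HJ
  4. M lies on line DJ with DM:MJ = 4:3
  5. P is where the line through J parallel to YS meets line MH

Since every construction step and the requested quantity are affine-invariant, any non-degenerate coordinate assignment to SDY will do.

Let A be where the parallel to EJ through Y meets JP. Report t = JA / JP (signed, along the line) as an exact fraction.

t = -10/3

Assign S = (0, 0), D = (1, 0), Y = (0, 1) — the answer is frame-independent, so this choice is without loss of generality.
1. H lies on line YS with YH:HS = 4:5 ⇒ H = (0, 5/9)
2. J is the midpoint of DY ⇒ J = (1/2, 1/2)
3. E is the midpoint of HJ ⇒ E = (1/4, 19/36)
4. M lies on line DJ with DM:MJ = 4:3 ⇒ M = (5/7, 2/7)
5. P is where the line through J parallel to YS meets line MH ⇒ P = (1/2, 11/30)
through Y parallel to EJ: direction (1/4, -1/36); meets JP at A = (1/2, 17/18)
A = J + t·(P−J) with t = -10/3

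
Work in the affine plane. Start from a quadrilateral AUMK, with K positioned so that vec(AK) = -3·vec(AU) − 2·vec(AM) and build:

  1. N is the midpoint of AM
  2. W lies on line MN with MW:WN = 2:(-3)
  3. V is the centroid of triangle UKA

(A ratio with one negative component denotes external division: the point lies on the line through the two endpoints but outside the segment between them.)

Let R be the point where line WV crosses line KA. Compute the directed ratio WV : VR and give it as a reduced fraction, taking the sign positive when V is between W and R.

WV:VR = -10

Set A = (0, 0), U = (1, 0), M = (0, 1), K = (-3, -2); any affine frame gives the same invariant.
1. N is the midpoint of AM ⇒ N = (0, 1/2)
2. W lies on line MN with MW:WN = 2:(-3) ⇒ W = (0, 2)
3. V is the centroid of triangle UKA ⇒ V = (-2/3, -2/3)
line WV meets KA at R = (-3/5, -2/5)
V = W + t·(R−W) with t = 10/9, so WV:VR = 10/9:-1/9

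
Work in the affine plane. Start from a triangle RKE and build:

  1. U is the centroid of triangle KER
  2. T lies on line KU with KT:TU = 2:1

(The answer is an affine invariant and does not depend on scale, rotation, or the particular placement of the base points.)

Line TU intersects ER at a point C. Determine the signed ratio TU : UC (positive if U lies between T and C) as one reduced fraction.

Choose coordinates R = (0, 0), K = (1, 0), E = (0, 1).
1. U is the centroid of triangle KER ⇒ U = (1/3, 1/3)
2. T lies on line KU with KT:TU = 2:1 ⇒ T = (5/9, 2/9)
line TU meets ER at C = (0, 1/2)
U = T + t·(C−T) with t = 2/5, so TU:UC = 2/5:3/5

TU:UC = 2/3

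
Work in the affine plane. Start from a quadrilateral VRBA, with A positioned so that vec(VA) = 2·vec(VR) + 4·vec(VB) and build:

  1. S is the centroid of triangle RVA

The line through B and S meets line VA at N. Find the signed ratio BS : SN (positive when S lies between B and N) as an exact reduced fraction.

BS:SN = -5/2

Choose coordinates V = (0, 0), R = (1, 0), B = (0, 1), A = (2, 4).
1. S is the centroid of triangle RVA ⇒ S = (1, 4/3)
line BS meets VA at N = (3/5, 6/5)
S = B + t·(N−B) with t = 5/3, so BS:SN = 5/3:-2/3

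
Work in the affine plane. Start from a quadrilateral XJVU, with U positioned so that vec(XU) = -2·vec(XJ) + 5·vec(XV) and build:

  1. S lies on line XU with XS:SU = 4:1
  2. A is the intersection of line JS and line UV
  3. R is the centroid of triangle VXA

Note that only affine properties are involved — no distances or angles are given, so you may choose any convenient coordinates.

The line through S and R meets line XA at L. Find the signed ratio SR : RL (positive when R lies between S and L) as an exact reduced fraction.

SR:RL = -19/7

Set X = (0, 0), J = (1, 0), V = (0, 1), U = (-2, 5); any affine frame gives the same invariant.
1. S lies on line XU with XS:SU = 4:1 ⇒ S = (-8/5, 4)
2. A is the intersection of line JS and line UV ⇒ A = (-7/6, 10/3)
3. R is the centroid of triangle VXA ⇒ R = (-7/18, 13/9)
line SR meets XA at L = (-238/285, 136/57)
R = S + t·(L−S) with t = 19/12, so SR:RL = 19/12:-7/12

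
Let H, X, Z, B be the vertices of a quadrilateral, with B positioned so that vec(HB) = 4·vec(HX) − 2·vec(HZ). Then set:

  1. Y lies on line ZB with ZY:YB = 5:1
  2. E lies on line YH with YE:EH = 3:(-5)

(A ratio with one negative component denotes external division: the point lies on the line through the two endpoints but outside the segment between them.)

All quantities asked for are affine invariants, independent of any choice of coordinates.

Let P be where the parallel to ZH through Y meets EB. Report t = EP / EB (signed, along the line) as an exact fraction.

Set H = (0, 0), X = (1, 0), Z = (0, 1), B = (4, -2); any affine frame gives the same invariant.
1. Y lies on line ZB with ZY:YB = 5:1 ⇒ Y = (10/3, -3/2)
2. E lies on line YH with YE:EH = 3:(-5) ⇒ E = (25/3, -15/4)
through Y parallel to ZH: direction (0, -1); meets EB at P = (10/3, -45/26)
P = E + t·(B−E) with t = 15/13

t = 15/13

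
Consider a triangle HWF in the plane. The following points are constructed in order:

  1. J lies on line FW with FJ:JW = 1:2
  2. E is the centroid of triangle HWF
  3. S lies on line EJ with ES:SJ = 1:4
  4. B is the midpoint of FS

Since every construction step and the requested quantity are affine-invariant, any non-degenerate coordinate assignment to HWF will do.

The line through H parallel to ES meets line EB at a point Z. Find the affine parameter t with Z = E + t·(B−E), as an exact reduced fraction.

Work in coordinates with H = (0, 0), W = (1, 0), F = (0, 1).
1. J lies on line FW with FJ:JW = 1:2 ⇒ J = (1/3, 2/3)
2. E is the centroid of triangle HWF ⇒ E = (1/3, 1/3)
3. S lies on line EJ with ES:SJ = 1:4 ⇒ S = (1/3, 2/5)
4. B is the midpoint of FS ⇒ B = (1/6, 7/10)
through H parallel to ES: direction (0, 1/15); meets EB at Z = (0, 16/15)
Z = E + t·(B−E) with t = 2

t = 2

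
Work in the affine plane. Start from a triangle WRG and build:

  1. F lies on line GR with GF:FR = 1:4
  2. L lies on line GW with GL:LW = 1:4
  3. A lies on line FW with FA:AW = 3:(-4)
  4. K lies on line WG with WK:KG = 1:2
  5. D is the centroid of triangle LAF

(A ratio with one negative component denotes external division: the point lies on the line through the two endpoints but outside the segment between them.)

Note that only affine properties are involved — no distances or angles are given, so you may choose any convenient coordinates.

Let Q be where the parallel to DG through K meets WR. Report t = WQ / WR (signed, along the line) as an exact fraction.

Set W = (0, 0), R = (1, 0), G = (0, 1); any affine frame gives the same invariant.
1. F lies on line GR with GF:FR = 1:4 ⇒ F = (1/5, 4/5)
2. L lies on line GW with GL:LW = 1:4 ⇒ L = (0, 4/5)
3. A lies on line FW with FA:AW = 3:(-4) ⇒ A = (4/5, 16/5)
4. K lies on line WG with WK:KG = 1:2 ⇒ K = (0, 1/3)
5. D is the centroid of triangle LAF ⇒ D = (1/3, 8/5)
through K parallel to DG: direction (-1/3, -3/5); meets WR at Q = (-5/27, 0)
Q = W + t·(R−W) with t = -5/27

t = -5/27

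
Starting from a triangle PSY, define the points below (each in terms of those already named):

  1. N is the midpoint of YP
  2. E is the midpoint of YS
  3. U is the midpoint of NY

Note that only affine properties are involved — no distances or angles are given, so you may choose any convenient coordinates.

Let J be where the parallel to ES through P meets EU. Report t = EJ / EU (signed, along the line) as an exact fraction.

t = 4

Work in coordinates with P = (0, 0), S = (1, 0), Y = (0, 1).
1. N is the midpoint of YP ⇒ N = (0, 1/2)
2. E is the midpoint of YS ⇒ E = (1/2, 1/2)
3. U is the midpoint of NY ⇒ U = (0, 3/4)
through P parallel to ES: direction (1/2, -1/2); meets EU at J = (-3/2, 3/2)
J = E + t·(U−E) with t = 4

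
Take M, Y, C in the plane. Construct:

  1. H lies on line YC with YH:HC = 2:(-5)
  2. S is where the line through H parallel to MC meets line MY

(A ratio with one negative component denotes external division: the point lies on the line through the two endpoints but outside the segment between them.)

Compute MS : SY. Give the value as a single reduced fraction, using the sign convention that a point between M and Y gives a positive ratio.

Set M = (0, 0), Y = (1, 0), C = (0, 1); any affine frame gives the same invariant.
1. H lies on line YC with YH:HC = 2:(-5) ⇒ H = (5/3, -2/3)
2. S is where the line through H parallel to MC meets line MY ⇒ S = (5/3, 0)
S = M + t·(Y−M) with t = 5/3, so MS:SY = t:(1−t) = 5/3:-2/3

MS:SY = -5/2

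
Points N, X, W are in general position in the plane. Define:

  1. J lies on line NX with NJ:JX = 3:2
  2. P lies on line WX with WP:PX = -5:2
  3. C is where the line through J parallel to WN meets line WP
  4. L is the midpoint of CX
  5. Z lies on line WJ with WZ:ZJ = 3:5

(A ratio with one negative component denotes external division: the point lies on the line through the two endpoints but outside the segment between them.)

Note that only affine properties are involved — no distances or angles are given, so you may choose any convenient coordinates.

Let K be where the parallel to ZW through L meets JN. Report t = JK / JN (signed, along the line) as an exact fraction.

Choose coordinates N = (0, 0), X = (1, 0), W = (0, 1).
1. J lies on line NX with NJ:JX = 3:2 ⇒ J = (3/5, 0)
2. P lies on line WX with WP:PX = -5:2 ⇒ P = (5/3, -2/3)
3. C is where the line through J parallel to WN meets line WP ⇒ C = (3/5, 2/5)
4. L is the midpoint of CX ⇒ L = (4/5, 1/5)
5. Z lies on line WJ with WZ:ZJ = 3:5 ⇒ Z = (9/40, 5/8)
through L parallel to ZW: direction (-9/40, 3/8); meets JN at K = (23/25, 0)
K = J + t·(N−J) with t = -8/15

t = -8/15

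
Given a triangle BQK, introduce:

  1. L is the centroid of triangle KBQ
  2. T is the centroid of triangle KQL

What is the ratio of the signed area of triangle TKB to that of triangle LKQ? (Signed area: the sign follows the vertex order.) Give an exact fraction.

Choose coordinates B = (0, 0), Q = (1, 0), K = (0, 1).
1. L is the centroid of triangle KBQ ⇒ L = (1/3, 1/3)
2. T is the centroid of triangle KQL ⇒ T = (4/9, 4/9)
2·[TKB] = 4/9, 2·[LKQ] = -1/3
[TKB]:[LKQ] = 4/9:-1/3 = -4/3

[TKB]:[LKQ] = -4/3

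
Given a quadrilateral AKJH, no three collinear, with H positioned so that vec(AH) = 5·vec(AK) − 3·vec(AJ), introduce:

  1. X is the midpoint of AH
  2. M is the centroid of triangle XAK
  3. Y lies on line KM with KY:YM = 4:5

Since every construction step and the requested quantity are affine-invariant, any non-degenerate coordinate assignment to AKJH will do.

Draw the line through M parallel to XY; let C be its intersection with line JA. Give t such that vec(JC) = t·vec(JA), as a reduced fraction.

t = 5/11

Assign A = (0, 0), K = (1, 0), J = (0, 1), H = (5, -3) — the answer is frame-independent, so this choice is without loss of generality.
1. X is the midpoint of AH ⇒ X = (5/2, -3/2)
2. M is the centroid of triangle XAK ⇒ M = (7/6, -1/2)
3. Y lies on line KM with KY:YM = 4:5 ⇒ Y = (29/27, -2/9)
through M parallel to XY: direction (-77/54, 23/18); meets JA at C = (0, 6/11)
C = J + t·(A−J) with t = 5/11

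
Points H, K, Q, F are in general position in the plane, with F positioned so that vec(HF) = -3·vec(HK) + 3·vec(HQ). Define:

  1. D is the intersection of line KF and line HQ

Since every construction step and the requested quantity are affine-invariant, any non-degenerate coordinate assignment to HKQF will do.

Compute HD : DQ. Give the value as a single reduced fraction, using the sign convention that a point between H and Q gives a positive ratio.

Assign H = (0, 0), K = (1, 0), Q = (0, 1), F = (-3, 3) — the answer is frame-independent, so this choice is without loss of generality.
1. D is the intersection of line KF and line HQ ⇒ D = (0, 3/4)
D = H + t·(Q−H) with t = 3/4, so HD:DQ = t:(1−t) = 3/4:1/4

HD:DQ = 3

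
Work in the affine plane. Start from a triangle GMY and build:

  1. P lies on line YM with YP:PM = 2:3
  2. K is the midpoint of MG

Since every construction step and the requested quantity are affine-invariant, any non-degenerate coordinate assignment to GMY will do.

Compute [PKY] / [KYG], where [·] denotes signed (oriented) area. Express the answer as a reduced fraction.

Assign G = (0, 0), M = (1, 0), Y = (0, 1) — the answer is frame-independent, so this choice is without loss of generality.
1. P lies on line YM with YP:PM = 2:3 ⇒ P = (2/5, 3/5)
2. K is the midpoint of MG ⇒ K = (1/2, 0)
2·[PKY] = -1/5, 2·[KYG] = 1/2
[PKY]:[KYG] = -1/5:1/2 = -2/5

[PKY]:[KYG] = -2/5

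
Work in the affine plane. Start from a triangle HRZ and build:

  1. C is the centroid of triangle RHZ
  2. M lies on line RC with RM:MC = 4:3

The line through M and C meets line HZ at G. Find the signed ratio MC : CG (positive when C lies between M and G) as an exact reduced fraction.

Set H = (0, 0), R = (1, 0), Z = (0, 1); any affine frame gives the same invariant.
1. C is the centroid of triangle RHZ ⇒ C = (1/3, 1/3)
2. M lies on line RC with RM:MC = 4:3 ⇒ M = (13/21, 4/21)
line MC meets HZ at G = (0, 1/2)
C = M + t·(G−M) with t = 6/13, so MC:CG = 6/13:7/13

MC:CG = 6/7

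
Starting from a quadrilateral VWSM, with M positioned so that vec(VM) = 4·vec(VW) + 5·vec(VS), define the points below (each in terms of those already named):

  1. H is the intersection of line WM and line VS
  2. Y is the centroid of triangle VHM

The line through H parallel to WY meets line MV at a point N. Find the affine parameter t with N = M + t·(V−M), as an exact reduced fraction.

Set V = (0, 0), W = (1, 0), S = (0, 1), M = (4, 5); any affine frame gives the same invariant.
1. H is the intersection of line WM and line VS ⇒ H = (0, -5/3)
2. Y is the centroid of triangle VHM ⇒ Y = (4/3, 10/9)
through H parallel to WY: direction (1/3, 10/9); meets MV at N = (4/5, 1)
N = M + t·(V−M) with t = 4/5

t = 4/5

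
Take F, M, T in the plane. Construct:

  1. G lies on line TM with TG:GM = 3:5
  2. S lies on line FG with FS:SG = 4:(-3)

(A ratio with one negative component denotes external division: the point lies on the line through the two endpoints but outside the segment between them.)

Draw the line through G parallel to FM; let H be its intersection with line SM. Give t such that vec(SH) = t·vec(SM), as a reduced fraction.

Work in coordinates with F = (0, 0), M = (1, 0), T = (0, 1).
1. G lies on line TM with TG:GM = 3:5 ⇒ G = (3/8, 5/8)
2. S lies on line FG with FS:SG = 4:(-3) ⇒ S = (3/2, 5/2)
through G parallel to FM: direction (1, 0); meets SM at H = (9/8, 5/8)
H = S + t·(M−S) with t = 3/4

t = 3/4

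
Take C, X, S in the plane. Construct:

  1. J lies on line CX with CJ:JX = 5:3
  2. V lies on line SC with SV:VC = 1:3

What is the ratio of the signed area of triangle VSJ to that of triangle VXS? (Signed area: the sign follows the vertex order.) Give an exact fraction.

[VSJ]:[VXS] = -5/8

Choose coordinates C = (0, 0), X = (1, 0), S = (0, 1).
1. J lies on line CX with CJ:JX = 5:3 ⇒ J = (5/8, 0)
2. V lies on line SC with SV:VC = 1:3 ⇒ V = (0, 3/4)
2·[VSJ] = -5/32, 2·[VXS] = 1/4
[VSJ]:[VXS] = -5/32:1/4 = -5/8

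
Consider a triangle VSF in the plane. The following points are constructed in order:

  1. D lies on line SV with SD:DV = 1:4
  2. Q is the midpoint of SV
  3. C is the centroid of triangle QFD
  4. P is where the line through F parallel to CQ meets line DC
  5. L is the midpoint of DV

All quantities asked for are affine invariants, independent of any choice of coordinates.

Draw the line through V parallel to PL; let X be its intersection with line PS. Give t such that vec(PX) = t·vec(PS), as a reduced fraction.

t = -2/3

Set V = (0, 0), S = (1, 0), F = (0, 1); any affine frame gives the same invariant.
1. D lies on line SV with SD:DV = 1:4 ⇒ D = (4/5, 0)
2. Q is the midpoint of SV ⇒ Q = (1/2, 0)
3. C is the centroid of triangle QFD ⇒ C = (13/30, 1/3)
4. P is where the line through F parallel to CQ meets line DC ⇒ P = (1/15, 2/3)
5. L is the midpoint of DV ⇒ L = (2/5, 0)
through V parallel to PL: direction (1/3, -2/3); meets PS at X = (-5/9, 10/9)
X = P + t·(S−P) with t = -2/3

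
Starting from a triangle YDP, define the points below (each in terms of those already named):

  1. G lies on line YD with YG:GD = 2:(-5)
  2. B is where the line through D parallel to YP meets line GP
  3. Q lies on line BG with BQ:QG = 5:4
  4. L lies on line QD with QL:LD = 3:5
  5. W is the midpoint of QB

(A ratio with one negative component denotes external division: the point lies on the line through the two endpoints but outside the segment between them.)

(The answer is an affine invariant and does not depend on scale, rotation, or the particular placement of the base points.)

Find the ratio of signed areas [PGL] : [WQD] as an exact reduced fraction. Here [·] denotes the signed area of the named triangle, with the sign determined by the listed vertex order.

Work in coordinates with Y = (0, 0), D = (1, 0), P = (0, 1).
1. G lies on line YD with YG:GD = 2:(-5) ⇒ G = (-2/3, 0)
2. B is where the line through D parallel to YP meets line GP ⇒ B = (1, 5/2)
3. Q lies on line BG with BQ:QG = 5:4 ⇒ Q = (2/27, 10/9)
4. L lies on line QD with QL:LD = 3:5 ⇒ L = (91/216, 25/36)
5. W is the midpoint of QB ⇒ W = (29/54, 65/36)
2·[PGL] = 5/8, 2·[WQD] = 125/108
[PGL]:[WQD] = 5/8:125/108 = 27/50

[PGL]:[WQD] = 27/50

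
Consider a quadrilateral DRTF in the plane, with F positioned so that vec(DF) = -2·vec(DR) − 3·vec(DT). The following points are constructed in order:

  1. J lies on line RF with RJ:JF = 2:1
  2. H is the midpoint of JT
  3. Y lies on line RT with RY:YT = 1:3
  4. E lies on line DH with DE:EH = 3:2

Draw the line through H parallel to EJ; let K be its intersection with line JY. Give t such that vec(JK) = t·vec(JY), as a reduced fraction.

t = -1/7

Choose coordinates D = (0, 0), R = (1, 0), T = (0, 1), F = (-2, -3).
1. J lies on line RF with RJ:JF = 2:1 ⇒ J = (-1, -2)
2. H is the midpoint of JT ⇒ H = (-1/2, -1/2)
3. Y lies on line RT with RY:YT = 1:3 ⇒ Y = (3/4, 1/4)
4. E lies on line DH with DE:EH = 3:2 ⇒ E = (-3/10, -3/10)
through H parallel to EJ: direction (-7/10, -17/10); meets JY at K = (-5/4, -65/28)
K = J + t·(Y−J) with t = -1/7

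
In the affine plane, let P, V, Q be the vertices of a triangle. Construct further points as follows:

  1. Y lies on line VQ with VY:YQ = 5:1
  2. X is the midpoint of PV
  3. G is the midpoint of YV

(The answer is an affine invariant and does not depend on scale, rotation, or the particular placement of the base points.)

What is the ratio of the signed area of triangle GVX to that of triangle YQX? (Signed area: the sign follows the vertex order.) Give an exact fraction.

[GVX]:[YQX] = -5/2

Assign P = (0, 0), V = (1, 0), Q = (0, 1) — the answer is frame-independent, so this choice is without loss of generality.
1. Y lies on line VQ with VY:YQ = 5:1 ⇒ Y = (1/6, 5/6)
2. X is the midpoint of PV ⇒ X = (1/2, 0)
3. G is the midpoint of YV ⇒ G = (7/12, 5/12)
2·[GVX] = -5/24, 2·[YQX] = 1/12
[GVX]:[YQX] = -5/24:1/12 = -5/2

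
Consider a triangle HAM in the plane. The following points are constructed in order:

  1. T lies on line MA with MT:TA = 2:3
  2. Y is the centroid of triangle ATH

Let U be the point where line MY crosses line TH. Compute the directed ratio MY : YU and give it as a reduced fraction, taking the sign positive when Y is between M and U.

MY:YU = -3

Work in coordinates with H = (0, 0), A = (1, 0), M = (0, 1).
1. T lies on line MA with MT:TA = 2:3 ⇒ T = (2/5, 3/5)
2. Y is the centroid of triangle ATH ⇒ Y = (7/15, 1/5)
line MY meets TH at U = (14/45, 7/15)
Y = M + t·(U−M) with t = 3/2, so MY:YU = 3/2:-1/2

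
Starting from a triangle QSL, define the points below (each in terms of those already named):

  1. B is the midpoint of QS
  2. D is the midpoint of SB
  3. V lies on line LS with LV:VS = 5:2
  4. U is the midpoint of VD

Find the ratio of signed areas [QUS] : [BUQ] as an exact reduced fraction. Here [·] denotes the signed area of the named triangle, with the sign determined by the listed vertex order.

Choose coordinates Q = (0, 0), S = (1, 0), L = (0, 1).
1. B is the midpoint of QS ⇒ B = (1/2, 0)
2. D is the midpoint of SB ⇒ D = (3/4, 0)
3. V lies on line LS with LV:VS = 5:2 ⇒ V = (5/7, 2/7)
4. U is the midpoint of VD ⇒ U = (41/56, 1/7)
2·[QUS] = -1/7, 2·[BUQ] = 1/14
[QUS]:[BUQ] = -1/7:1/14 = -2

[QUS]:[BUQ] = -2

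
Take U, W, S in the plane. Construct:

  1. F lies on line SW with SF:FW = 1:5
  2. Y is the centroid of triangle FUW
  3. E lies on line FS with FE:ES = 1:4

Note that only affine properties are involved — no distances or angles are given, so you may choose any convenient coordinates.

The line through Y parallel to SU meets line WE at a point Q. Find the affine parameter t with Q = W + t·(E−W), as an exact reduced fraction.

Choose coordinates U = (0, 0), W = (1, 0), S = (0, 1).
1. F lies on line SW with SF:FW = 1:5 ⇒ F = (1/6, 5/6)
2. Y is the centroid of triangle FUW ⇒ Y = (7/18, 5/18)
3. E lies on line FS with FE:ES = 1:4 ⇒ E = (2/15, 13/15)
through Y parallel to SU: direction (0, -1); meets WE at Q = (7/18, 11/18)
Q = W + t·(E−W) with t = 55/78

t = 55/78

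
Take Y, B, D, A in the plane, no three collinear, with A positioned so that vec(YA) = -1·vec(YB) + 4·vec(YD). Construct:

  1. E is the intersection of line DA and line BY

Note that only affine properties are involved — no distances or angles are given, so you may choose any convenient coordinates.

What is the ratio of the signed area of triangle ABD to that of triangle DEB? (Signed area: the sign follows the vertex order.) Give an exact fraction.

Work in coordinates with Y = (0, 0), B = (1, 0), D = (0, 1), A = (-1, 4).
1. E is the intersection of line DA and line BY ⇒ E = (1/3, 0)
2·[ABD] = -2, 2·[DEB] = 2/3
[ABD]:[DEB] = -2:2/3 = -3

[ABD]:[DEB] = -3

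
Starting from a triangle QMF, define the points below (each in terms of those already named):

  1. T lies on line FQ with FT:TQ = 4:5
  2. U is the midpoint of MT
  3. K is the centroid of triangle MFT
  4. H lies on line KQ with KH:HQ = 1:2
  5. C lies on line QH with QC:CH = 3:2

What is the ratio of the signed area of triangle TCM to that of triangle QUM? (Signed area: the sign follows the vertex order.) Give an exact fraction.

Choose coordinates Q = (0, 0), M = (1, 0), F = (0, 1).
1. T lies on line FQ with FT:TQ = 4:5 ⇒ T = (0, 5/9)
2. U is the midpoint of MT ⇒ U = (1/2, 5/18)
3. K is the centroid of triangle MFT ⇒ K = (1/3, 14/27)
4. H lies on line KQ with KH:HQ = 1:2 ⇒ H = (2/9, 28/81)
5. C lies on line QH with QC:CH = 3:2 ⇒ C = (2/15, 28/135)
2·[TCM] = 37/135, 2·[QUM] = -5/18
[TCM]:[QUM] = 37/135:-5/18 = -74/75

[TCM]:[QUM] = -74/75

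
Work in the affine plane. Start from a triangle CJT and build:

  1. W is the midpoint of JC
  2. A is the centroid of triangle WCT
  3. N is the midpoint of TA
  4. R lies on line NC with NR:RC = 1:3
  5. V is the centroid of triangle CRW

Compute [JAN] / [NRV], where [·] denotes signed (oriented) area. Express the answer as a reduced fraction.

Set C = (0, 0), J = (1, 0), T = (0, 1); any affine frame gives the same invariant.
1. W is the midpoint of JC ⇒ W = (1/2, 0)
2. A is the centroid of triangle WCT ⇒ A = (1/6, 1/3)
3. N is the midpoint of TA ⇒ N = (1/12, 2/3)
4. R lies on line NC with NR:RC = 1:3 ⇒ R = (1/16, 1/2)
5. V is the centroid of triangle CRW ⇒ V = (3/16, 1/6)
2·[JAN] = -1/4, 2·[NRV] = 1/36
[JAN]:[NRV] = -1/4:1/36 = -9

[JAN]:[NRV] = -9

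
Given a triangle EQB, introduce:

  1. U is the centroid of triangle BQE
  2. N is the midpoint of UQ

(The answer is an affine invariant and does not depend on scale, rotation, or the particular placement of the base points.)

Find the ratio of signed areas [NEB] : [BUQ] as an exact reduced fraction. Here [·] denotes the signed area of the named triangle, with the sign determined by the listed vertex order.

Choose coordinates E = (0, 0), Q = (1, 0), B = (0, 1).
1. U is the centroid of triangle BQE ⇒ U = (1/3, 1/3)
2. N is the midpoint of UQ ⇒ N = (2/3, 1/6)
2·[NEB] = -2/3, 2·[BUQ] = 1/3
[NEB]:[BUQ] = -2/3:1/3 = -2

[NEB]:[BUQ] = -2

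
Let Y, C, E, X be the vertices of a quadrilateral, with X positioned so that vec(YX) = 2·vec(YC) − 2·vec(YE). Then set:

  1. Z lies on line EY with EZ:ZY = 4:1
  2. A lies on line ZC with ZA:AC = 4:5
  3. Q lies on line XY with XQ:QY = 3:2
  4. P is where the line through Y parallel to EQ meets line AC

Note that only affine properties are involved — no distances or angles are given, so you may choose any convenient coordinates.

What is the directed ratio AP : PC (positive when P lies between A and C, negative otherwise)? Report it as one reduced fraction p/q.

AP:PC = -40/81

Choose coordinates Y = (0, 0), C = (1, 0), E = (0, 1), X = (2, -2).
1. Z lies on line EY with EZ:ZY = 4:1 ⇒ Z = (0, 1/5)
2. A lies on line ZC with ZA:AC = 4:5 ⇒ A = (4/9, 1/9)
3. Q lies on line XY with XQ:QY = 3:2 ⇒ Q = (4/5, -4/5)
4. P is where the line through Y parallel to EQ meets line AC ⇒ P = (-4/41, 9/41)
P = A + t·(C−A) with t = -40/41, so AP:PC = t:(1−t) = -40/41:81/41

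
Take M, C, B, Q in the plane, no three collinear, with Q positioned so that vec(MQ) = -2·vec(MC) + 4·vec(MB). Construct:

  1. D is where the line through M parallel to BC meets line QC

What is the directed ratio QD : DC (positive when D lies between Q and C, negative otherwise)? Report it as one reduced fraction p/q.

QD:DC = -2

Assign M = (0, 0), C = (1, 0), B = (0, 1), Q = (-2, 4) — the answer is frame-independent, so this choice is without loss of generality.
1. D is where the line through M parallel to BC meets line QC ⇒ D = (4, -4)
D = Q + t·(C−Q) with t = 2, so QD:DC = t:(1−t) = 2:-1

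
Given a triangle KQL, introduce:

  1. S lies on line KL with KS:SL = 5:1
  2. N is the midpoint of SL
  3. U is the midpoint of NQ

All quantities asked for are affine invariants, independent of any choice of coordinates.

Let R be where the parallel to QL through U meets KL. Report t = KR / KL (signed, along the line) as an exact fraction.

t = 23/24

Choose coordinates K = (0, 0), Q = (1, 0), L = (0, 1).
1. S lies on line KL with KS:SL = 5:1 ⇒ S = (0, 5/6)
2. N is the midpoint of SL ⇒ N = (0, 11/12)
3. U is the midpoint of NQ ⇒ U = (1/2, 11/24)
through U parallel to QL: direction (-1, 1); meets KL at R = (0, 23/24)
R = K + t·(L−K) with t = 23/24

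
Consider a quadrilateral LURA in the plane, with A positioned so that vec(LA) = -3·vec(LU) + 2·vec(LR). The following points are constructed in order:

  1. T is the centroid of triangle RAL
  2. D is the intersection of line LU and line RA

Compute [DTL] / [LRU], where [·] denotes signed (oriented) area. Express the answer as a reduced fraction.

[DTL]:[LRU] = -3

Assign L = (0, 0), U = (1, 0), R = (0, 1), A = (-3, 2) — the answer is frame-independent, so this choice is without loss of generality.
1. T is the centroid of triangle RAL ⇒ T = (-1, 1)
2. D is the intersection of line LU and line RA ⇒ D = (3, 0)
2·[DTL] = 3, 2·[LRU] = -1
[DTL]:[LRU] = 3:-1 = -3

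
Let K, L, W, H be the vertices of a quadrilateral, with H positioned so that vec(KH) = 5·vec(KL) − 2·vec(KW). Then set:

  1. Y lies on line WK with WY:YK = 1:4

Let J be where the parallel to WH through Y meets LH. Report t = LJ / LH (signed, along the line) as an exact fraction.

Set K = (0, 0), L = (1, 0), W = (0, 1), H = (5, -2); any affine frame gives the same invariant.
1. Y lies on line WK with WY:YK = 1:4 ⇒ Y = (0, 4/5)
through Y parallel to WH: direction (5, -3); meets LH at J = (3, -1)
J = L + t·(H−L) with t = 1/2

t = 1/2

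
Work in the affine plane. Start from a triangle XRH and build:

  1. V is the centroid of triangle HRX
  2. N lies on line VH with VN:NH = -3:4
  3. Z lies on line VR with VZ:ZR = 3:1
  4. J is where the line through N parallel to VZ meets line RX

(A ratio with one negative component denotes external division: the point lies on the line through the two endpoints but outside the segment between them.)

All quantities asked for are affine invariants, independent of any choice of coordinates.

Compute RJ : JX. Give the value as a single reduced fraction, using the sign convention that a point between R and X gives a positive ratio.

Work in coordinates with X = (0, 0), R = (1, 0), H = (0, 1).
1. V is the centroid of triangle HRX ⇒ V = (1/3, 1/3)
2. N lies on line VH with VN:NH = -3:4 ⇒ N = (4/3, -5/3)
3. Z lies on line VR with VZ:ZR = 3:1 ⇒ Z = (5/6, 1/12)
4. J is where the line through N parallel to VZ meets line RX ⇒ J = (-2, 0)
J = R + t·(X−R) with t = 3, so RJ:JX = t:(1−t) = 3:-2

RJ:JX = -3/2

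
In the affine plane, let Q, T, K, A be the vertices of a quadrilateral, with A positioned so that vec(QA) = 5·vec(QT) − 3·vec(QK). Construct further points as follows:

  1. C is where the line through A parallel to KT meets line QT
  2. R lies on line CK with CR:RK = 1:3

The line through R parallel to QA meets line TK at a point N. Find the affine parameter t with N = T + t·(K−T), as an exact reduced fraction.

t = 11/8

Assign Q = (0, 0), T = (1, 0), K = (0, 1), A = (5, -3) — the answer is frame-independent, so this choice is without loss of generality.
1. C is where the line through A parallel to KT meets line QT ⇒ C = (2, 0)
2. R lies on line CK with CR:RK = 1:3 ⇒ R = (3/2, 1/4)
through R parallel to QA: direction (5, -3); meets TK at N = (-3/8, 11/8)
N = T + t·(K−T) with t = 11/8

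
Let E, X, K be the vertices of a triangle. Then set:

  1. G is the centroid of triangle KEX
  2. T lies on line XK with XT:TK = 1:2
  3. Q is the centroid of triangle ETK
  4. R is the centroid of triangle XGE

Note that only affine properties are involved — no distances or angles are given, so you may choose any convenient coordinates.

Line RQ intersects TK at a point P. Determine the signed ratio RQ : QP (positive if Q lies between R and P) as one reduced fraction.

Choose coordinates E = (0, 0), X = (1, 0), K = (0, 1).
1. G is the centroid of triangle KEX ⇒ G = (1/3, 1/3)
2. T lies on line XK with XT:TK = 1:2 ⇒ T = (2/3, 1/3)
3. Q is the centroid of triangle ETK ⇒ Q = (2/9, 4/9)
4. R is the centroid of triangle XGE ⇒ R = (4/9, 1/9)
line RQ meets TK at P = (-4/9, 13/9)
Q = R + t·(P−R) with t = 1/4, so RQ:QP = 1/4:3/4

RQ:QP = 1/3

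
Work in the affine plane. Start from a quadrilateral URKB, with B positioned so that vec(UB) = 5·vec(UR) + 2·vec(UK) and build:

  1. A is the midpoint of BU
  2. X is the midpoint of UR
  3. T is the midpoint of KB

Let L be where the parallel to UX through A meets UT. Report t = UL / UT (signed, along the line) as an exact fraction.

t = 2/3

Assign U = (0, 0), R = (1, 0), K = (0, 1), B = (5, 2) — the answer is frame-independent, so this choice is without loss of generality.
1. A is the midpoint of BU ⇒ A = (5/2, 1)
2. X is the midpoint of UR ⇒ X = (1/2, 0)
3. T is the midpoint of KB ⇒ T = (5/2, 3/2)
through A parallel to UX: direction (1/2, 0); meets UT at L = (5/3, 1)
L = U + t·(T−U) with t = 2/3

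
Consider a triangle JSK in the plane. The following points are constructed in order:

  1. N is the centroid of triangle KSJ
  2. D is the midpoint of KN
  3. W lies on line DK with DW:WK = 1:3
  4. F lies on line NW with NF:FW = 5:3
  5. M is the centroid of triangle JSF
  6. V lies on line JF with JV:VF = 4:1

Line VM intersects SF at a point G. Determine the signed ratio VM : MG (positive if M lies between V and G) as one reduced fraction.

Assign J = (0, 0), S = (1, 0), K = (0, 1) — the answer is frame-independent, so this choice is without loss of generality.
1. N is the centroid of triangle KSJ ⇒ N = (1/3, 1/3)
2. D is the midpoint of KN ⇒ D = (1/6, 2/3)
3. W lies on line DK with DW:WK = 1:3 ⇒ W = (1/8, 3/4)
4. F lies on line NW with NF:FW = 5:3 ⇒ F = (13/64, 19/32)
5. M is the centroid of triangle JSF ⇒ M = (77/192, 19/96)
6. V lies on line JF with JV:VF = 4:1 ⇒ V = (13/80, 19/40)
line VM meets SF at G = (-25/128, 57/64)
M = V + t·(G−V) with t = -2/3, so VM:MG = -2/3:5/3

VM:MG = -2/5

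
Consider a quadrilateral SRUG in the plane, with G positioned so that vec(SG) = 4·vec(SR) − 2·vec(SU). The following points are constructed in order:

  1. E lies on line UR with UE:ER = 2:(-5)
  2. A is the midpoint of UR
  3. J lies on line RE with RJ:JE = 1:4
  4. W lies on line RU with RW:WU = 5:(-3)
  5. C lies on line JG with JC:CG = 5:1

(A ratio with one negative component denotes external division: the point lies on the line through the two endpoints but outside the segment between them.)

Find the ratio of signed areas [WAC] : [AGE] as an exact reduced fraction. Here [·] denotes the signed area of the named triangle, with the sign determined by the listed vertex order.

Choose coordinates S = (0, 0), R = (1, 0), U = (0, 1), G = (4, -2).
1. E lies on line UR with UE:ER = 2:(-5) ⇒ E = (-2/3, 5/3)
2. A is the midpoint of UR ⇒ A = (1/2, 1/2)
3. J lies on line RE with RJ:JE = 1:4 ⇒ J = (2/3, 1/3)
4. W lies on line RU with RW:WU = 5:(-3) ⇒ W = (-3/2, 5/2)
5. C lies on line JG with JC:CG = 5:1 ⇒ C = (31/9, -29/18)
2·[WAC] = 5/3, 2·[AGE] = 7/6
[WAC]:[AGE] = 5/3:7/6 = 10/7

[WAC]:[AGE] = 10/7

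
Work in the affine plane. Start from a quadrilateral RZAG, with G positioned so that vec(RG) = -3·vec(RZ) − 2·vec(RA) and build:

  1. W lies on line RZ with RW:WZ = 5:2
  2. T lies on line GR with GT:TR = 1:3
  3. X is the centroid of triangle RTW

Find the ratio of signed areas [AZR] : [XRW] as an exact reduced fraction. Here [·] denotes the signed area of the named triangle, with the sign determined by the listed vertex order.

Work in coordinates with R = (0, 0), Z = (1, 0), A = (0, 1), G = (-3, -2).
1. W lies on line RZ with RW:WZ = 5:2 ⇒ W = (5/7, 0)
2. T lies on line GR with GT:TR = 1:3 ⇒ T = (-9/4, -3/2)
3. X is the centroid of triangle RTW ⇒ X = (-43/84, -1/2)
2·[AZR] = -1, 2·[XRW] = -5/14
[AZR]:[XRW] = -1:-5/14 = 14/5

[AZR]:[XRW] = 14/5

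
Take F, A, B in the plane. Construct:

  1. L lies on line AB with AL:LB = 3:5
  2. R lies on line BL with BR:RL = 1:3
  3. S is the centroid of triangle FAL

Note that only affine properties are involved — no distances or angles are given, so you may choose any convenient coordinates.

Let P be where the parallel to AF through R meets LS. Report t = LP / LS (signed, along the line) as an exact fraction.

t = -15/8

Assign F = (0, 0), A = (1, 0), B = (0, 1) — the answer is frame-independent, so this choice is without loss of generality.
1. L lies on line AB with AL:LB = 3:5 ⇒ L = (5/8, 3/8)
2. R lies on line BL with BR:RL = 1:3 ⇒ R = (5/32, 27/32)
3. S is the centroid of triangle FAL ⇒ S = (13/24, 1/8)
through R parallel to AF: direction (-1, 0); meets LS at P = (25/32, 27/32)
P = L + t·(S−L) with t = -15/8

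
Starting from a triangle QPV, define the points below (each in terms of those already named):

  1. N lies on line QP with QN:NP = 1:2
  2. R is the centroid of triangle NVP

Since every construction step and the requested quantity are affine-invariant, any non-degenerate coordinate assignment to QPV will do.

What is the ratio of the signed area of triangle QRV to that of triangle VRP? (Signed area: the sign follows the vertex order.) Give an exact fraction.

Set Q = (0, 0), P = (1, 0), V = (0, 1); any affine frame gives the same invariant.
1. N lies on line QP with QN:NP = 1:2 ⇒ N = (1/3, 0)
2. R is the centroid of triangle NVP ⇒ R = (4/9, 1/3)
2·[QRV] = 4/9, 2·[VRP] = 2/9
[QRV]:[VRP] = 4/9:2/9 = 2

[QRV]:[VRP] = 2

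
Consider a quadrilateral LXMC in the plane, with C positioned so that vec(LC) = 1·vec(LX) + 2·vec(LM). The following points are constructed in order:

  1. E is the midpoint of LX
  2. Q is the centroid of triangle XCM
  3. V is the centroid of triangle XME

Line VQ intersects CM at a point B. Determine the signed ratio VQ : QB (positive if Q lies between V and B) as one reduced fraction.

Assign L = (0, 0), X = (1, 0), M = (0, 1), C = (1, 2) — the answer is frame-independent, so this choice is without loss of generality.
1. E is the midpoint of LX ⇒ E = (1/2, 0)
2. Q is the centroid of triangle XCM ⇒ Q = (2/3, 1)
3. V is the centroid of triangle XME ⇒ V = (1/2, 1/3)
line VQ meets CM at B = (8/9, 17/9)
Q = V + t·(B−V) with t = 3/7, so VQ:QB = 3/7:4/7

VQ:QB = 3/4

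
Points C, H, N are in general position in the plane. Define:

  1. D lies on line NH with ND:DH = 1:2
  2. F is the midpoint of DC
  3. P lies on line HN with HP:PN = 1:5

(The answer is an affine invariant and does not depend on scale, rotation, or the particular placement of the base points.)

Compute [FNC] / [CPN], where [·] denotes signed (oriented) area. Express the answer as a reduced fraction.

[FNC]:[CPN] = 1/5

Work in coordinates with C = (0, 0), H = (1, 0), N = (0, 1).
1. D lies on line NH with ND:DH = 1:2 ⇒ D = (1/3, 2/3)
2. F is the midpoint of DC ⇒ F = (1/6, 1/3)
3. P lies on line HN with HP:PN = 1:5 ⇒ P = (5/6, 1/6)
2·[FNC] = 1/6, 2·[CPN] = 5/6
[FNC]:[CPN] = 1/6:5/6 = 1/5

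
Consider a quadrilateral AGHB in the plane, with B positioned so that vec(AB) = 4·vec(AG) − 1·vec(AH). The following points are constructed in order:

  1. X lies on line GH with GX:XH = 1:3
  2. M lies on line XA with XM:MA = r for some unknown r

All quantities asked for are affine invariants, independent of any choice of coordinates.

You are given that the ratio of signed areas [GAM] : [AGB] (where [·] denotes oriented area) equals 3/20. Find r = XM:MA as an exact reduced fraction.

Assign A = (0, 0), G = (1, 0), H = (0, 1), B = (4, -1) — the answer is frame-independent, so this choice is without loss of generality.
1. X lies on line GH with GX:XH = 1:3 ⇒ X = (3/4, 1/4)
2. With XM:MA = r, write λ = r/(r+1) so M = X + λ·(A−X); M is affine-linear in λ
Every point depending on M is an affine combination of M and λ-independent points, so each such coordinate is linear in λ; the λ² term in each signed area is a multiple of (A−X)×(A−X) = 0, so 2·[GAM] and 2·[AGB] are each linear in λ. Evaluating at λ=0 and λ=1:
  2·[GAM] = 1/4·λ − 1/4,   2·[AGB] = -1
So [GAM]:[AGB] = (1/4·λ − 1/4) / (-1). Setting this equal to 3/20:
  1/4·λ − 1/4 = 3/20·(-1)  ⇒  λ = 2/5
Then r = λ/(1−λ) = (2/5)/(3/5) = 2/3. Check: with r = 2/3, M = (9/20, 3/20) and [GAM]:[AGB] = 3/20 as required.

r = 2/3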